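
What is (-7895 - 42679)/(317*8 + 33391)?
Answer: -50574/35927 ≈ -1.4077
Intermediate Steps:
(-7895 - 42679)/(317*8 + 33391) = -50574/(2536 + 33391) = -50574/35927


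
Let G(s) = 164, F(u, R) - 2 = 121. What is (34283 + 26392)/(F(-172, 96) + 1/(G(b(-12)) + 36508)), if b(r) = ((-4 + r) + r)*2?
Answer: 2225073600/4510657 ≈ 493.29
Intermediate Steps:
b(r) = -8 + 4*r (b(r) = (-4 + 2*r)*2 = -8 + 4*r)
F(u, R) = 123 (F(u, R) = 2 + 121 = 123)
(34283 + 26392)/(F(-172, 96) + 1/(G(b(-12)) + 36508)) = (34283 + 26392)/(123 + 1/(164 + 36508)) = 60675/(123 + 1/36672) = 60675/(4510657/36672) = 60675*(36672/4510657) = 2225073600/4510657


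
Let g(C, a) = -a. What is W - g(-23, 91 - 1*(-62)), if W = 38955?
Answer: 39108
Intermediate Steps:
W - g(-23, 91 - 1*(-62)) = 38955 - (-1)*(91 - 1*(-62)) = 38955 - (-1)*(91 + 62) = 38955 - (-1)*153 = 38955 - 1*(-153) = 38955 + 153 = 39108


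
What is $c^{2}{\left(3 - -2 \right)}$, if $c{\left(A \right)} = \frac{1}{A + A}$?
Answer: $\frac{1}{100} \approx 0.01$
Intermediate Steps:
$c{\left(A \right)} = \frac{1}{2 A}$
$c^{2}{\left(3 - -2 \right)} = \left(\frac{1}{2 \left(3 - -2\right)}\right)^{2} = \left(\frac{1}{2 \left(3 + 2\right)}\right)^{2} = \left(\frac{1}{2 \cdot 5}\right)^{2} = \left(\frac{1}{2} \cdot \frac{1}{5}\right)^{2} = \left(\frac{1}{10}\right)^{2} = \frac{1}{100}$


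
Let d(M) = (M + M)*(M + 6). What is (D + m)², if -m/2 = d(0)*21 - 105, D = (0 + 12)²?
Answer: 125316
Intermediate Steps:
D = 144 (D = 12² = 144)
d(M) = 2*M*(6 + M) (d(M) = (2*M)*(6 + M) = 2*M*(6 + M))
m = 210 (m = -2*((2*0*(6 + 0))*21 - 105) = -2*((2*0*6)*21 - 105) = -2*(0*21 - 105) = -2*(0 - 105) = -2*(-105) = 210)
(D + m)² = (144 + 210)² = 354² = 125316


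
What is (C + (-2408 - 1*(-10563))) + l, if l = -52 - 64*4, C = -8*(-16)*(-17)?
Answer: 5671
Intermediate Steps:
C = -2176 (C = 128*(-17) = -2176)
l = -308 (l = -52 - 256 = -308)
(C + (-2408 - 1*(-10563))) + l = (-2176 + (-2408 - 1*(-10563))) - 308 = (-2176 + (-2408 + 10563)) - 308 = (-2176 + 8155) - 308 = 5979 - 308 = 5671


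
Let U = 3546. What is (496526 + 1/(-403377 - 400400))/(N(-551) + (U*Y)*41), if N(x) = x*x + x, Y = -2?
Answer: 399096178701/9868774006 ≈ 40.440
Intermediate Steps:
N(x) = x + x² (N(x) = x² + x = x + x²)
(496526 + 1/(-403377 - 400400))/(N(-551) + (U*Y)*41) = (496526 + 1/(-403377 - 400400))/(-551*(1 - 551) + (3546*(-2))*41) = (496526 + 1/(-803777))/(-551*(-550) - 7092*41) = (496526 - 1/803777)/(303050 - 290772) = (399096178701/803777)/12278 = (399096178701/803777)*(1/12278) = 399096178701/9868774006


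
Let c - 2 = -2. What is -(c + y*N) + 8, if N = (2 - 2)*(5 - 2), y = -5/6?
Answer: 8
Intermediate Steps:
y = -⅚ (y = -5*⅙ = -⅚ ≈ -0.83333)
c = 0 (c = 2 - 2 = 0)
N = 0 (N = 0*3 = 0)
-(c + y*N) + 8 = -(0 - ⅚*0) + 8 = -(0 + 0) + 8 = -1*0 + 8 = 0 + 8 = 8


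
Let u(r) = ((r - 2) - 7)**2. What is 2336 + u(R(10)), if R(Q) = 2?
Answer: 2385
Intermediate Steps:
u(r) = (-9 + r)**2 (u(r) = ((-2 + r) - 7)**2 = (-9 + r)**2)
2336 + u(R(10)) = 2336 + (-9 + 2)**2 = 2336 + (-7)**2 = 2336 + 49 = 2385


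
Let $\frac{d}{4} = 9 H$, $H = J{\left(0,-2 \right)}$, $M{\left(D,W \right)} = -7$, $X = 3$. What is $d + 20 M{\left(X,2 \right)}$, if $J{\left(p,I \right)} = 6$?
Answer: $76$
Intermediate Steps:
$H = 6$
$d = 216$ ($d = 4 \cdot 9 \cdot 6 = 4 \cdot 54 = 216$)
$d + 20 M{\left(X,2 \right)} = 216 + 20 \left(-7\right) = 216 - 140 = 76$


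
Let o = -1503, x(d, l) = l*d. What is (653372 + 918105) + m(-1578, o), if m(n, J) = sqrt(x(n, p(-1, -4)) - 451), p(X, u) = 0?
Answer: 1571477 + I*sqrt(451) ≈ 1.5715e+6 + 21.237*I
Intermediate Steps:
x(d, l) = d*l
m(n, J) = I*sqrt(451) (m(n, J) = sqrt(n*0 - 451) = sqrt(0 - 451) = sqrt(-451) = I*sqrt(451))
(653372 + 918105) + m(-1578, o) = (653372 + 918105) + I*sqrt(451) = 1571477 + I*sqrt(451)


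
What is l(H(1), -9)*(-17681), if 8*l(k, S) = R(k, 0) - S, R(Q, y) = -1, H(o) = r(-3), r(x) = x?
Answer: -17681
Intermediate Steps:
H(o) = -3
l(k, S) = -1/8 - S/8 (l(k, S) = (-1 - S)/8 = -1/8 - S/8)
l(H(1), -9)*(-17681) = (-1/8 - 1/8*(-9))*(-17681) = (-1/8 + 9/8)*(-17681) = 1*(-17681) = -17681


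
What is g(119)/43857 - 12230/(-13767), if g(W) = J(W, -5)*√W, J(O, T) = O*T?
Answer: 12230/13767 - 595*√119/43857 ≈ 0.74036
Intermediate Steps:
g(W) = -5*W^(3/2) (g(W) = (W*(-5))*√W = (-5*W)*√W = -5*W^(3/2))
g(119)/43857 - 12230/(-13767) = -595*√119/43857 - 12230/(-13767) = -595*√119*(1/43857) - 12230*(-1/13767) = -595*√119*(1/43857) + 12230/13767 = -595*√119/43857 + 12230/13767 = 12230/13767 - 595*√119/43857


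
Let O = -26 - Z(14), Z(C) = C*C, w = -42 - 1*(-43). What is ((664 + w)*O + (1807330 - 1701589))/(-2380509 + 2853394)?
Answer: -41889/472885 ≈ -0.088582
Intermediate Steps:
w = 1 (w = -42 + 43 = 1)
Z(C) = C**2
O = -222 (O = -26 - 1*14**2 = -26 - 1*196 = -26 - 196 = -222)
((664 + w)*O + (1807330 - 1701589))/(-2380509 + 2853394) = ((664 + 1)*(-222) + (1807330 - 1701589))/(-2380509 + 2853394) = (665*(-222) + 105741)/472885 = (-147630 + 105741)*(1/472885) = -41889*1/472885 = -41889/472885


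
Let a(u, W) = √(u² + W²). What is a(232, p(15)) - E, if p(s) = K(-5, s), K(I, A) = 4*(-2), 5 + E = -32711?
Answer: 32716 + 8*√842 ≈ 32948.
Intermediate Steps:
E = -32716 (E = -5 - 32711 = -32716)
K(I, A) = -8
p(s) = -8
a(u, W) = √(W² + u²)
a(232, p(15)) - E = √((-8)² + 232²) - 1*(-32716) = √(64 + 53824) + 32716 = √53888 + 32716 = 8*√842 + 32716 = 32716 + 8*√842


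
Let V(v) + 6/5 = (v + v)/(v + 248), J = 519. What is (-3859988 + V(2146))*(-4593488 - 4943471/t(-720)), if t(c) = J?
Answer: 55189899235740917576/3106215 ≈ 1.7768e+13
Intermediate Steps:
t(c) = 519
V(v) = -6/5 + 2*v/(248 + v) (V(v) = -6/5 + (v + v)/(v + 248) = -6/5 + (2*v)/(248 + v) = -6/5 + 2*v/(248 + v))
(-3859988 + V(2146))*(-4593488 - 4943471/t(-720)) = (-3859988 + 4*(-372 + 2146)/(5*(248 + 2146)))*(-4593488 - 4943471/519) = (-3859988 + (⅘)*1774/2394)*(-4593488 - 4943471*1/519) = (-3859988 + (⅘)*(1/2394)*1774)*(-4593488 - 4943471/519) = (-3859988 + 3548/5985)*(-2388963743/519) = -23102024632/5985*(-2388963743/519) = 55189899235740917576/3106215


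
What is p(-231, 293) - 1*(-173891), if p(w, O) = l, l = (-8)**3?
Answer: 173379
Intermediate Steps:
l = -512
p(w, O) = -512
p(-231, 293) - 1*(-173891) = -512 - 1*(-173891) = -512 + 173891 = 173379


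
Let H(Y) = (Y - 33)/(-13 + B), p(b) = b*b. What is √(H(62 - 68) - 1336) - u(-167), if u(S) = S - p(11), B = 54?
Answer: 288 + I*√2247415/41 ≈ 288.0 + 36.564*I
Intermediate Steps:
p(b) = b²
u(S) = -121 + S (u(S) = S - 1*11² = S - 1*121 = S - 121 = -121 + S)
H(Y) = -33/41 + Y/41 (H(Y) = (Y - 33)/(-13 + 54) = (-33 + Y)/41 = (-33 + Y)*(1/41) = -33/41 + Y/41)
√(H(62 - 68) - 1336) - u(-167) = √((-33/41 + (62 - 68)/41) - 1336) - (-121 - 167) = √((-33/41 + (1/41)*(-6)) - 1336) - 1*(-288) = √((-33/41 - 6/41) - 1336) + 288 = √(-39/41 - 1336) + 288 = √(-54815/41) + 288 = I*√2247415/41 + 288 = 288 + I*√2247415/41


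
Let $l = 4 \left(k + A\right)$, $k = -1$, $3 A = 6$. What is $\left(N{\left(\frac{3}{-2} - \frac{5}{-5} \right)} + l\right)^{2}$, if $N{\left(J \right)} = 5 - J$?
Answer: $\frac{361}{4} \approx 90.25$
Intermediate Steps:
$A = 2$ ($A = \frac{1}{3} \cdot 6 = 2$)
$l = 4$ ($l = 4 \left(-1 + 2\right) = 4 \cdot 1 = 4$)
$\left(N{\left(\frac{3}{-2} - \frac{5}{-5} \right)} + l\right)^{2} = \left(\left(5 - \left(\frac{3}{-2} - \frac{5}{-5}\right)\right) + 4\right)^{2} = \left(\left(5 - \left(3 \left(- \frac{1}{2}\right) - -1\right)\right) + 4\right)^{2} = \left(\left(5 - \left(- \frac{3}{2} + 1\right)\right) + 4\right)^{2} = \left(\left(5 - - \frac{1}{2}\right) + 4\right)^{2} = \left(\left(5 + \frac{1}{2}\right) + 4\right)^{2} = \left(\frac{11}{2} + 4\right)^{2} = \left(\frac{19}{2}\right)^{2} = \frac{361}{4}$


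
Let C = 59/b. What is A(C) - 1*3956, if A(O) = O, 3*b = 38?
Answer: -150151/38 ≈ -3951.3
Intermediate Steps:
b = 38/3 (b = (1/3)*38 = 38/3 ≈ 12.667)
C = 177/38 (C = 59/(38/3) = 59*(3/38) = 177/38 ≈ 4.6579)
A(C) - 1*3956 = 177/38 - 1*3956 = 177/38 - 3956 = -150151/38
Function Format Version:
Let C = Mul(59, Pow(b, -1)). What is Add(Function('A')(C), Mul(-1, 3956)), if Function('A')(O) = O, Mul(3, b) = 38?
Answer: Rational(-150151, 38) ≈ -3951.3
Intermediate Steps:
b = Rational(38, 3) (b = Mul(Rational(1, 3), 38) = Rational(38, 3) ≈ 12.667)
C = Rational(177, 38) (C = Mul(59, Pow(Rational(38, 3), -1)) = Mul(59, Rational(3, 38)) = Rational(177, 38) ≈ 4.6579)
Add(Function('A')(C), Mul(-1, 3956)) = Add(Rational(177, 38), Mul(-1, 3956)) = Add(Rational(177, 38), -3956) = Rational(-150151, 38)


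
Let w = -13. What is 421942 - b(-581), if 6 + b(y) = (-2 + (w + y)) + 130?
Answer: 422414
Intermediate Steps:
b(y) = 109 + y (b(y) = -6 + ((-2 + (-13 + y)) + 130) = -6 + ((-15 + y) + 130) = -6 + (115 + y) = 109 + y)
421942 - b(-581) = 421942 - (109 - 581) = 421942 - 1*(-472) = 421942 + 472 = 422414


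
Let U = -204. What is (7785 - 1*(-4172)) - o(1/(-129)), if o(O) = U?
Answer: 12161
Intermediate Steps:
o(O) = -204
(7785 - 1*(-4172)) - o(1/(-129)) = (7785 - 1*(-4172)) - 1*(-204) = (7785 + 4172) + 204 = 11957 + 204 = 12161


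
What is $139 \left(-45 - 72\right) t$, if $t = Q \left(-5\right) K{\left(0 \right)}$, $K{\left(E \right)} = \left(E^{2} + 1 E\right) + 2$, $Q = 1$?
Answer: $162630$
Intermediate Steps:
$K{\left(E \right)} = 2 + E + E^{2}$ ($K{\left(E \right)} = \left(E^{2} + E\right) + 2 = \left(E + E^{2}\right) + 2 = 2 + E + E^{2}$)
$t = -10$ ($t = 1 \left(-5\right) \left(2 + 0 + 0^{2}\right) = - 5 \left(2 + 0 + 0\right) = \left(-5\right) 2 = -10$)
$139 \left(-45 - 72\right) t = 139 \left(-45 - 72\right) \left(-10\right) = 139 \left(-117\right) \left(-10\right) = \left(-16263\right) \left(-10\right) = 162630$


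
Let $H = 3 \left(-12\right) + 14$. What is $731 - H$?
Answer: $753$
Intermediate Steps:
$H = -22$ ($H = -36 + 14 = -22$)
$731 - H = 731 - -22 = 731 + 22 = 753$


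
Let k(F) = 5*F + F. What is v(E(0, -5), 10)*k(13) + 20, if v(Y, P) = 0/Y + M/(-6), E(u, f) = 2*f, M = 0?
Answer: 20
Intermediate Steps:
v(Y, P) = 0 (v(Y, P) = 0/Y + 0/(-6) = 0 + 0*(-1/6) = 0 + 0 = 0)
k(F) = 6*F
v(E(0, -5), 10)*k(13) + 20 = 0*(6*13) + 20 = 0*78 + 20 = 0 + 20 = 20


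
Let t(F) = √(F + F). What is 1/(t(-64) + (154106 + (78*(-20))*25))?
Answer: 57553/6624695682 - 2*I*√2/3312347841 ≈ 8.6876e-6 - 8.539e-10*I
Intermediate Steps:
t(F) = √2*√F (t(F) = √(2*F) = √2*√F)
1/(t(-64) + (154106 + (78*(-20))*25)) = 1/(√2*√(-64) + (154106 + (78*(-20))*25)) = 1/(√2*(8*I) + (154106 - 1560*25)) = 1/(8*I*√2 + (154106 - 39000)) = 1/(8*I*√2 + 115106) = 1/(115106 + 8*I*√2)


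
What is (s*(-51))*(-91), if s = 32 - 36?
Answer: -18564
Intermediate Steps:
s = -4
(s*(-51))*(-91) = -4*(-51)*(-91) = 204*(-91) = -18564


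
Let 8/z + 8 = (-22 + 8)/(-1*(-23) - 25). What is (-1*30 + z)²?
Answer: 1444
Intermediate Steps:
z = -8 (z = 8/(-8 + (-22 + 8)/(-1*(-23) - 25)) = 8/(-8 - 14/(23 - 25)) = 8/(-8 - 14/(-2)) = 8/(-8 - 14*(-½)) = 8/(-8 + 7) = 8/(-1) = 8*(-1) = -8)
(-1*30 + z)² = (-1*30 - 8)² = (-30 - 8)² = (-38)² = 1444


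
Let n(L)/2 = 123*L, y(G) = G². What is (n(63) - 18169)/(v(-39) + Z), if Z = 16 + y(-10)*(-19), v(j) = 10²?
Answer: 2671/1784 ≈ 1.4972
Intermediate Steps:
n(L) = 246*L (n(L) = 2*(123*L) = 246*L)
v(j) = 100
Z = -1884 (Z = 16 + (-10)²*(-19) = 16 + 100*(-19) = 16 - 1900 = -1884)
(n(63) - 18169)/(v(-39) + Z) = (246*63 - 18169)/(100 - 1884) = (15498 - 18169)/(-1784) = -2671*(-1/1784) = 2671/1784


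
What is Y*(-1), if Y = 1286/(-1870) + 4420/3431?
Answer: -1926567/3207985 ≈ -0.60055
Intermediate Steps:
Y = 1926567/3207985 (Y = 1286*(-1/1870) + 4420*(1/3431) = -643/935 + 4420/3431 = 1926567/3207985 ≈ 0.60055)
Y*(-1) = (1926567/3207985)*(-1) = -1926567/3207985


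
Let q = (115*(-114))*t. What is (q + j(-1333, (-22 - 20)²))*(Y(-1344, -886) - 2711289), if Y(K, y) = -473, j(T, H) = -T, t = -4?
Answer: -145819578026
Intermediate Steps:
q = 52440 (q = (115*(-114))*(-4) = -13110*(-4) = 52440)
(q + j(-1333, (-22 - 20)²))*(Y(-1344, -886) - 2711289) = (52440 - 1*(-1333))*(-473 - 2711289) = (52440 + 1333)*(-2711762) = 53773*(-2711762) = -145819578026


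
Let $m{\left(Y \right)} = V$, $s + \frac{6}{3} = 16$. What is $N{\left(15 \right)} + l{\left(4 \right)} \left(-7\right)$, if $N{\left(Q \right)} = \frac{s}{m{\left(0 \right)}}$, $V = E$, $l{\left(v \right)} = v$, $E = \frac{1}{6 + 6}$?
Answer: $140$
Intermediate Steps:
$s = 14$ ($s = -2 + 16 = 14$)
$E = \frac{1}{12} \approx 0.083333$
$V = \frac{1}{12} \approx 0.083333$
$m{\left(Y \right)} = \frac{1}{12}$
$N{\left(Q \right)} = 168$ ($N{\left(Q \right)} = 14 \frac{1}{\frac{1}{12}} = 14 \cdot 12 = 168$)
$N{\left(15 \right)} + l{\left(4 \right)} \left(-7\right) = 168 + 4 \left(-7\right) = 168 - 28 = 140$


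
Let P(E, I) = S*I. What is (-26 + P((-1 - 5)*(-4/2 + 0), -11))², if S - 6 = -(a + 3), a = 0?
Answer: 3481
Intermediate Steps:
S = 3 (S = 6 - (0 + 3) = 6 - 1*3 = 6 - 3 = 3)
P(E, I) = 3*I
(-26 + P((-1 - 5)*(-4/2 + 0), -11))² = (-26 + 3*(-11))² = (-26 - 33)² = (-59)² = 3481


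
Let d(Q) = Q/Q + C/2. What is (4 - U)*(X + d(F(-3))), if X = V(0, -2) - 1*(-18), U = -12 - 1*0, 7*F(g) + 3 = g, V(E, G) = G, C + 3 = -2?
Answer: 232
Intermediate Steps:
C = -5 (C = -3 - 2 = -5)
F(g) = -3/7 + g/7
d(Q) = -3/2 (d(Q) = Q/Q - 5/2 = 1 - 5*½ = 1 - 5/2 = -3/2)
U = -12 (U = -12 + 0 = -12)
X = 16 (X = -2 - 1*(-18) = -2 + 18 = 16)
(4 - U)*(X + d(F(-3))) = (4 - 1*(-12))*(16 - 3/2) = (4 + 12)*(29/2) = 16*(29/2) = 232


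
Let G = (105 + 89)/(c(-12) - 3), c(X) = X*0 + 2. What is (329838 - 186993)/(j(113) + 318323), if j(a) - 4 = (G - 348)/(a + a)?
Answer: 3228297/7194136 ≈ 0.44874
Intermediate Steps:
c(X) = 2 (c(X) = 0 + 2 = 2)
G = -194 (G = (105 + 89)/(2 - 3) = 194/(-1) = 194*(-1) = -194)
j(a) = 4 - 271/a (j(a) = 4 + (-194 - 348)/(a + a) = 4 - 542*1/(2*a) = 4 - 271/a)
(329838 - 186993)/(j(113) + 318323) = (329838 - 186993)/((4 - 271/113) + 318323) = 142845/((4 - 271*1/113) + 318323) = 142845/((4 - 271/113) + 318323) = 142845/(181/113 + 318323) = 142845/(35970680/113) = 142845*(113/35970680) = 3228297/7194136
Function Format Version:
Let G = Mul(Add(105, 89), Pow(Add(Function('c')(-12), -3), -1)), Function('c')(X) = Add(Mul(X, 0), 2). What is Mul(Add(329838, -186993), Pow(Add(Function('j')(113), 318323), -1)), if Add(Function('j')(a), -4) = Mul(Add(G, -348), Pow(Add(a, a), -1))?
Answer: Rational(3228297, 7194136) ≈ 0.44874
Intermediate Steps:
Function('c')(X) = 2 (Function('c')(X) = Add(0, 2) = 2)
G = -194 (G = Mul(Add(105, 89), Pow(Add(2, -3), -1)) = Mul(194, Pow(-1, -1)) = Mul(194, -1) = -194)
Function('j')(a) = Add(4, Mul(-271, Pow(a, -1))) (Function('j')(a) = Add(4, Mul(Add(-194, -348), Pow(Add(a, a), -1))) = Add(4, Mul(-542, Pow(Mul(2, a), -1))) = Add(4, Mul(-542, Mul(Rational(1, 2), Pow(a, -1)))) = Add(4, Mul(-271, Pow(a, -1))))
Mul(Add(329838, -186993), Pow(Add(Function('j')(113), 318323), -1)) = Mul(Add(329838, -186993), Pow(Add(Add(4, Mul(-271, Pow(113, -1))), 318323), -1)) = Mul(142845, Pow(Add(Add(4, Mul(-271, Rational(1, 113))), 318323), -1)) = Mul(142845, Pow(Add(Add(4, Rational(-271, 113)), 318323), -1)) = Mul(142845, Pow(Add(Rational(181, 113), 318323), -1)) = Mul(142845, Pow(Rational(35970680, 113), -1)) = Mul(142845, Rational(113, 35970680)) = Rational(3228297, 7194136)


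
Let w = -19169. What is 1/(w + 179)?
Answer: -1/18990 ≈ -5.2659e-5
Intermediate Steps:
1/(w + 179) = 1/(-19169 + 179) = 1/(-18990) = -1/18990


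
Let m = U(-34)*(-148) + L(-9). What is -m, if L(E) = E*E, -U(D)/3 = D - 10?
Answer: 19455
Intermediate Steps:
U(D) = 30 - 3*D (U(D) = -3*(D - 10) = -3*(-10 + D) = 30 - 3*D)
L(E) = E²
m = -19455 (m = (30 - 3*(-34))*(-148) + (-9)² = (30 + 102)*(-148) + 81 = 132*(-148) + 81 = -19536 + 81 = -19455)
-m = -1*(-19455) = 19455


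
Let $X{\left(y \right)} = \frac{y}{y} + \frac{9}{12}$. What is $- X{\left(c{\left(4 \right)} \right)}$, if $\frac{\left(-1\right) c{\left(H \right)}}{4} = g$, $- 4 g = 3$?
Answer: $- \frac{7}{4} \approx -1.75$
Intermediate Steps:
$g = - \frac{3}{4}$ ($g = \left(- \frac{1}{4}\right) 3 = - \frac{3}{4} \approx -0.75$)
$c{\left(H \right)} = 3$ ($c{\left(H \right)} = \left(-4\right) \left(- \frac{3}{4}\right) = 3$)
$X{\left(y \right)} = \frac{7}{4}$ ($X{\left(y \right)} = 1 + 9 \cdot \frac{1}{12} = 1 + \frac{3}{4} = \frac{7}{4}$)
$- X{\left(c{\left(4 \right)} \right)} = \left(-1\right) \frac{7}{4} = - \frac{7}{4}$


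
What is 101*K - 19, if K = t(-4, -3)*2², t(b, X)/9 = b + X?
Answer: -25471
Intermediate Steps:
t(b, X) = 9*X + 9*b (t(b, X) = 9*(b + X) = 9*(X + b) = 9*X + 9*b)
K = -252 (K = (9*(-3) + 9*(-4))*2² = (-27 - 36)*4 = -63*4 = -252)
101*K - 19 = 101*(-252) - 19 = -25452 - 19 = -25471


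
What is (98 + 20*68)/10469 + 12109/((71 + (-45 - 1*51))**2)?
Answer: 127680371/6543125 ≈ 19.514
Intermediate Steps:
(98 + 20*68)/10469 + 12109/((71 + (-45 - 1*51))**2) = (98 + 1360)*(1/10469) + 12109/((71 + (-45 - 51))**2) = 1458*(1/10469) + 12109/((71 - 96)**2) = 1458/10469 + 12109/((-25)**2) = 1458/10469 + 12109/625 = 127680371/6543125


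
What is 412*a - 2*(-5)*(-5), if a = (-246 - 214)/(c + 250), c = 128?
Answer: -104210/189 ≈ -551.38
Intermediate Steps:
a = -230/189 (a = (-246 - 214)/(128 + 250) = -460/378 = -460*1/378 = -230/189 ≈ -1.2169)
412*a - 2*(-5)*(-5) = 412*(-230/189) - 2*(-5)*(-5) = -94760/189 + 10*(-5) = -94760/189 - 50 = -104210/189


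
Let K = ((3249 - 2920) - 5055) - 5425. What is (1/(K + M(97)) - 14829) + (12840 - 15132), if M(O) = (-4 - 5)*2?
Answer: -174103450/10169 ≈ -17121.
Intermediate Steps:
M(O) = -18 (M(O) = -9*2 = -18)
K = -10151 (K = (329 - 5055) - 5425 = -4726 - 5425 = -10151)
(1/(K + M(97)) - 14829) + (12840 - 15132) = (1/(-10151 - 18) - 14829) + (12840 - 15132) = (1/(-10169) - 14829) - 2292 = (-1/10169 - 14829) - 2292 = -150796102/10169 - 2292 = -174103450/10169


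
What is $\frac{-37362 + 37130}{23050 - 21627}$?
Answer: $- \frac{232}{1423} \approx -0.16304$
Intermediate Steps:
$\frac{-37362 + 37130}{23050 - 21627} = - \frac{232}{1423}$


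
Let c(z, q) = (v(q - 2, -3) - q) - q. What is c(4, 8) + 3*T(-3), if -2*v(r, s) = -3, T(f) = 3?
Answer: -11/2 ≈ -5.5000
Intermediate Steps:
v(r, s) = 3/2 (v(r, s) = -1/2*(-3) = 3/2)
c(z, q) = 3/2 - 2*q (c(z, q) = (3/2 - q) - q = 3/2 - 2*q)
c(4, 8) + 3*T(-3) = (3/2 - 2*8) + 3*3 = (3/2 - 16) + 9 = -29/2 + 9 = -11/2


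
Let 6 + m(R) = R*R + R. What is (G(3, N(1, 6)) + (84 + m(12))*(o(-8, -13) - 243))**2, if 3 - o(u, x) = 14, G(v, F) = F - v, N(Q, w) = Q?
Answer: 3532875844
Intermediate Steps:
m(R) = -6 + R + R**2 (m(R) = -6 + (R*R + R) = -6 + (R**2 + R) = -6 + (R + R**2) = -6 + R + R**2)
o(u, x) = -11 (o(u, x) = 3 - 1*14 = 3 - 14 = -11)
(G(3, N(1, 6)) + (84 + m(12))*(o(-8, -13) - 243))**2 = ((1 - 1*3) + (84 + (-6 + 12 + 12**2))*(-11 - 243))**2 = ((1 - 3) + (84 + (-6 + 12 + 144))*(-254))**2 = (-2 + (84 + 150)*(-254))**2 = (-2 + 234*(-254))**2 = (-2 - 59436)**2 = (-59438)**2 = 3532875844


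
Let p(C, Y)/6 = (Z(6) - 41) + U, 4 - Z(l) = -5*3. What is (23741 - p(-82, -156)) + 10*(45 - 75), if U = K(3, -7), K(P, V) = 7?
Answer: 23531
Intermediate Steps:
Z(l) = 19 (Z(l) = 4 - (-5)*3 = 4 - 1*(-15) = 4 + 15 = 19)
U = 7
p(C, Y) = -90 (p(C, Y) = 6*((19 - 41) + 7) = 6*(-22 + 7) = 6*(-15) = -90)
(23741 - p(-82, -156)) + 10*(45 - 75) = (23741 - 1*(-90)) + 10*(45 - 75) = (23741 + 90) + 10*(-30) = 23831 - 300 = 23531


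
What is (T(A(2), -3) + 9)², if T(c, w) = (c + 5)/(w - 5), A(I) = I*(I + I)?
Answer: 3481/64 ≈ 54.391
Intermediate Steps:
A(I) = 2*I² (A(I) = I*(2*I) = 2*I²)
T(c, w) = (5 + c)/(-5 + w)
(T(A(2), -3) + 9)² = ((5 + 2*2²)/(-5 - 3) + 9)² = ((5 + 2*4)/(-8) + 9)² = (-(5 + 8)/8 + 9)² = (-⅛*13 + 9)² = (-13/8 + 9)² = (59/8)² = 3481/64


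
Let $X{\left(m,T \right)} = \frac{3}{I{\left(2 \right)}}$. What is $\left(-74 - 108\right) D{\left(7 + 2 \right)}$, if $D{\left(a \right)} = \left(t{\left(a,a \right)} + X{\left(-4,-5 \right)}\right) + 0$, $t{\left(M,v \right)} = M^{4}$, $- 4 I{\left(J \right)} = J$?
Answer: $-1193010$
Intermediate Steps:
$I{\left(J \right)} = - \frac{J}{4}$
$X{\left(m,T \right)} = -6$ ($X{\left(m,T \right)} = \frac{3}{\left(- \frac{1}{4}\right) 2} = \frac{3}{- \frac{1}{2}} = 3 \left(-2\right) = -6$)
$D{\left(a \right)} = -6 + a^{4}$ ($D{\left(a \right)} = \left(a^{4} - 6\right) + 0 = \left(-6 + a^{4}\right) + 0 = -6 + a^{4}$)
$\left(-74 - 108\right) D{\left(7 + 2 \right)} = \left(-74 - 108\right) \left(-6 + \left(7 + 2\right)^{4}\right) = \left(-74 - 108\right) \left(-6 + 9^{4}\right) = - 182 \left(-6 + 6561\right) = \left(-182\right) 6555 = -1193010$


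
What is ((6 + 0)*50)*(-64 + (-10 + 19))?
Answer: -16500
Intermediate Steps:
((6 + 0)*50)*(-64 + (-10 + 19)) = (6*50)*(-64 + 9) = 300*(-55) = -16500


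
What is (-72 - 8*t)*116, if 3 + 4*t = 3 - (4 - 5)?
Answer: -8584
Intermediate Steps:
t = 1/4 (t = -3/4 + (3 - (4 - 5))/4 = -3/4 + (3 - 1*(-1))/4 = -3/4 + (3 + 1)/4 = -3/4 + (1/4)*4 = -3/4 + 1 = 1/4 ≈ 0.25000)
(-72 - 8*t)*116 = (-72 - 8*1/4)*116 = (-72 - 2)*116 = -74*116 = -8584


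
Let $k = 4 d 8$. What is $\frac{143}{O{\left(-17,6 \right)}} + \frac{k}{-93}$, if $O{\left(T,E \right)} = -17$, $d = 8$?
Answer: $- \frac{17651}{1581} \approx -11.164$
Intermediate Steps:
$k = 256$ ($k = 4 \cdot 8 \cdot 8 = 32 \cdot 8 = 256$)
$\frac{143}{O{\left(-17,6 \right)}} + \frac{k}{-93} = \frac{143}{-17} + \frac{256}{-93} = 143 \left(- \frac{1}{17}\right) + 256 \left(- \frac{1}{93}\right) = - \frac{143}{17} - \frac{256}{93} = - \frac{17651}{1581}$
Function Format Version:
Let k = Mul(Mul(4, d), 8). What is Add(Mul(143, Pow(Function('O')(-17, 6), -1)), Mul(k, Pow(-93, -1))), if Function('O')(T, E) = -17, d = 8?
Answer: Rational(-17651, 1581) ≈ -11.164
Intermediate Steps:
k = 256 (k = Mul(Mul(4, 8), 8) = Mul(32, 8) = 256)
Add(Mul(143, Pow(Function('O')(-17, 6), -1)), Mul(k, Pow(-93, -1))) = Add(Mul(143, Pow(-17, -1)), Mul(256, Pow(-93, -1))) = Add(Mul(143, Rational(-1, 17)), Mul(256, Rational(-1, 93))) = Add(Rational(-143, 17), Rational(-256, 93)) = Rational(-17651, 1581)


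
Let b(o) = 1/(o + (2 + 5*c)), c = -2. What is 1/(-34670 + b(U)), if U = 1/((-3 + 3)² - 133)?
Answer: -1065/36923683 ≈ -2.8843e-5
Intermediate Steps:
U = -1/133 (U = 1/(0² - 133) = 1/(0 - 133) = 1/(-133) = -1/133 ≈ -0.0075188)
b(o) = 1/(-8 + o) (b(o) = 1/(o + (2 + 5*(-2))) = 1/(o + (2 - 10)) = 1/(o - 8) = 1/(-8 + o))
1/(-34670 + b(U)) = 1/(-34670 + 1/(-8 - 1/133)) = 1/(-34670 + 1/(-1065/133)) = 1/(-34670 - 133/1065) = 1/(-36923683/1065) = -1065/36923683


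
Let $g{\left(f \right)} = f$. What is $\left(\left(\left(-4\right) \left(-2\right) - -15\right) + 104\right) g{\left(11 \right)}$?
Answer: $1397$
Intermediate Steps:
$\left(\left(\left(-4\right) \left(-2\right) - -15\right) + 104\right) g{\left(11 \right)} = \left(\left(\left(-4\right) \left(-2\right) - -15\right) + 104\right) 11 = \left(\left(8 + 15\right) + 104\right) 11 = \left(23 + 104\right) 11 = 127 \cdot 11 = 1397$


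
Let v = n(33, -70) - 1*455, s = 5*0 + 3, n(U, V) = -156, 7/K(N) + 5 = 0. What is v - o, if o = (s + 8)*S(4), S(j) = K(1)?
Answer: -2978/5 ≈ -595.60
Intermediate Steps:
K(N) = -7/5 (K(N) = 7/(-5 + 0) = 7/(-5) = 7*(-⅕) = -7/5)
S(j) = -7/5
s = 3 (s = 0 + 3 = 3)
o = -77/5 (o = (3 + 8)*(-7/5) = 11*(-7/5) = -77/5 ≈ -15.400)
v = -611 (v = -156 - 1*455 = -156 - 455 = -611)
v - o = -611 - 1*(-77/5) = -611 + 77/5 = -2978/5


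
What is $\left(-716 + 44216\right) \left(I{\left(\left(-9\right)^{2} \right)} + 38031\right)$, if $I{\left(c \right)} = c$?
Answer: $1657872000$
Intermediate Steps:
$\left(-716 + 44216\right) \left(I{\left(\left(-9\right)^{2} \right)} + 38031\right) = \left(-716 + 44216\right) \left(\left(-9\right)^{2} + 38031\right) = 43500 \left(81 + 38031\right) = 43500 \cdot 38112 = 1657872000$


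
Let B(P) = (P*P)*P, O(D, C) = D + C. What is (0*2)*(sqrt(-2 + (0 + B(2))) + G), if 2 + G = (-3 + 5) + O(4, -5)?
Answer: 0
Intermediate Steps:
O(D, C) = C + D
G = -1 (G = -2 + ((-3 + 5) + (-5 + 4)) = -2 + (2 - 1) = -2 + 1 = -1)
B(P) = P**3 (B(P) = P**2*P = P**3)
(0*2)*(sqrt(-2 + (0 + B(2))) + G) = (0*2)*(sqrt(-2 + (0 + 2**3)) - 1) = 0*(sqrt(-2 + (0 + 8)) - 1) = 0*(sqrt(-2 + 8) - 1) = 0*(sqrt(6) - 1) = 0*(-1 + sqrt(6)) = 0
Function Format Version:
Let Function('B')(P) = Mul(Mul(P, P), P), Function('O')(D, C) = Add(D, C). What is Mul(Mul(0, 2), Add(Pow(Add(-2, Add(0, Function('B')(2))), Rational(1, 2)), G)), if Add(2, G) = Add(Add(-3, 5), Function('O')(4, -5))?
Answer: 0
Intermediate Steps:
Function('O')(D, C) = Add(C, D)
G = -1 (G = Add(-2, Add(Add(-3, 5), Add(-5, 4))) = Add(-2, Add(2, -1)) = Add(-2, 1) = -1)
Function('B')(P) = Pow(P, 3) (Function('B')(P) = Mul(Pow(P, 2), P) = Pow(P, 3))
Mul(Mul(0, 2), Add(Pow(Add(-2, Add(0, Function('B')(2))), Rational(1, 2)), G)) = Mul(Mul(0, 2), Add(Pow(Add(-2, Add(0, Pow(2, 3))), Rational(1, 2)), -1)) = Mul(0, Add(Pow(Add(-2, Add(0, 8)), Rational(1, 2)), -1)) = Mul(0, Add(Pow(Add(-2, 8), Rational(1, 2)), -1)) = Mul(0, Add(Pow(6, Rational(1, 2)), -1)) = Mul(0, Add(-1, Pow(6, Rational(1, 2)))) = 0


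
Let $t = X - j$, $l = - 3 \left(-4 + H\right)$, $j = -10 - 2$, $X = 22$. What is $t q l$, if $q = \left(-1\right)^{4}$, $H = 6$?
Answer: $-204$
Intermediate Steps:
$j = -12$ ($j = -10 - 2 = -12$)
$q = 1$
$l = -6$ ($l = - 3 \left(-4 + 6\right) = \left(-3\right) 2 = -6$)
$t = 34$ ($t = 22 - -12 = 22 + 12 = 34$)
$t q l = 34 \cdot 1 \left(-6\right) = 34 \left(-6\right) = -204$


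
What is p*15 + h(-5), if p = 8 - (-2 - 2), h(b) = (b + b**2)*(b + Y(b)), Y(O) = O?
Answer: -20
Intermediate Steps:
h(b) = 2*b*(b + b**2) (h(b) = (b + b**2)*(b + b) = (b + b**2)*(2*b) = 2*b*(b + b**2))
p = 12 (p = 8 - 1*(-4) = 8 + 4 = 12)
p*15 + h(-5) = 12*15 + 2*(-5)**2*(1 - 5) = 180 + 2*25*(-4) = 180 - 200 = -20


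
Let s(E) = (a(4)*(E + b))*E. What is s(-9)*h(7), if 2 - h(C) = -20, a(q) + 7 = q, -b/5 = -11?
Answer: 27324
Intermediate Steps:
b = 55 (b = -5*(-11) = 55)
a(q) = -7 + q
h(C) = 22 (h(C) = 2 - 1*(-20) = 2 + 20 = 22)
s(E) = E*(-165 - 3*E) (s(E) = ((-7 + 4)*(E + 55))*E = (-3*(55 + E))*E = (-165 - 3*E)*E = E*(-165 - 3*E))
s(-9)*h(7) = -3*(-9)*(55 - 9)*22 = -3*(-9)*46*22 = 1242*22 = 27324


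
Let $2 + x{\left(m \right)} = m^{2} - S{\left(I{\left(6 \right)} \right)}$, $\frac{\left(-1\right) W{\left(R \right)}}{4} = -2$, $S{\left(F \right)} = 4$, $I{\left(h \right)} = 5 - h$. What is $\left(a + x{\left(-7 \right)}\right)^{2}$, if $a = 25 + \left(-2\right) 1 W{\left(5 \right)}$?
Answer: $2704$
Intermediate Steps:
$W{\left(R \right)} = 8$ ($W{\left(R \right)} = \left(-4\right) \left(-2\right) = 8$)
$x{\left(m \right)} = -6 + m^{2}$ ($x{\left(m \right)} = -2 + \left(m^{2} - 4\right) = -2 + \left(-4 + m^{2}\right) = -6 + m^{2}$)
$a = 9$ ($a = 25 + \left(-2\right) 1 \cdot 8 = 25 - 16 = 9$)
$\left(a + x{\left(-7 \right)}\right)^{2} = \left(9 - \left(6 - \left(-7\right)^{2}\right)\right)^{2} = \left(9 + \left(-6 + 49\right)\right)^{2} = \left(9 + 43\right)^{2} = 52^{2} = 2704$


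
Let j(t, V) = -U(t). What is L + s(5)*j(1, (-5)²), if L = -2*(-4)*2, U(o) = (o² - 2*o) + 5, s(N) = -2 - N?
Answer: 44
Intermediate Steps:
U(o) = 5 + o² - 2*o
L = 16 (L = 8*2 = 16)
j(t, V) = -5 - t² + 2*t (j(t, V) = -(5 + t² - 2*t) = -5 - t² + 2*t)
L + s(5)*j(1, (-5)²) = 16 + (-2 - 1*5)*(-5 - 1*1² + 2*1) = 16 + (-2 - 5)*(-5 - 1*1 + 2) = 16 - 7*(-5 - 1 + 2) = 16 - 7*(-4) = 16 + 28 = 44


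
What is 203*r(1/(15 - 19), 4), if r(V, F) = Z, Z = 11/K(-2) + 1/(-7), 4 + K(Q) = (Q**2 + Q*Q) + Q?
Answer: 2175/2 ≈ 1087.5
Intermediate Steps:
K(Q) = -4 + Q + 2*Q**2 (K(Q) = -4 + ((Q**2 + Q*Q) + Q) = -4 + ((Q**2 + Q**2) + Q) = -4 + (2*Q**2 + Q) = -4 + (Q + 2*Q**2) = -4 + Q + 2*Q**2)
Z = 75/14 (Z = 11/(-4 - 2 + 2*(-2)**2) + 1/(-7) = 11/(-4 - 2 + 2*4) + 1*(-1/7) = 11/(-4 - 2 + 8) - 1/7 = 11/2 - 1/7 = 75/14 ≈ 5.3571)
r(V, F) = 75/14
203*r(1/(15 - 19), 4) = 203*(75/14) = 2175/2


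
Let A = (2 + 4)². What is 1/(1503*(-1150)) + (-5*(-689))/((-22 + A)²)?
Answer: 2977255027/169388100 ≈ 17.577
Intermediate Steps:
A = 36 (A = 6² = 36)
1/(1503*(-1150)) + (-5*(-689))/((-22 + A)²) = 1/(1503*(-1150)) + (-5*(-689))/((-22 + 36)²) = (1/1503)*(-1/1150) + 3445/(14²) = -1/1728450 + 3445/196 = 2977255027/169388100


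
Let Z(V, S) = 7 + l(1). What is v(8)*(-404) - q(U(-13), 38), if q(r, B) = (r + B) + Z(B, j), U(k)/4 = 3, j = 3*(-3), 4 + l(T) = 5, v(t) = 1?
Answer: -462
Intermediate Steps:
l(T) = 1 (l(T) = -4 + 5 = 1)
j = -9
Z(V, S) = 8 (Z(V, S) = 7 + 1 = 8)
U(k) = 12 (U(k) = 4*3 = 12)
q(r, B) = 8 + B + r (q(r, B) = (r + B) + 8 = (B + r) + 8 = 8 + B + r)
v(8)*(-404) - q(U(-13), 38) = 1*(-404) - (8 + 38 + 12) = -404 - 1*58 = -404 - 58 = -462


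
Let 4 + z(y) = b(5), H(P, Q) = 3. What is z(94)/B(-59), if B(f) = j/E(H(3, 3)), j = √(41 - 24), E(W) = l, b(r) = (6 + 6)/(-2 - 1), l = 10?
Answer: -80*√17/17 ≈ -19.403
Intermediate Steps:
b(r) = -4 (b(r) = 12/(-3) = 12*(-⅓) = -4)
z(y) = -8 (z(y) = -4 - 4 = -8)
E(W) = 10
j = √17 ≈ 4.1231
B(f) = √17/10
z(94)/B(-59) = -8*10*√17/17 = -80*√17/17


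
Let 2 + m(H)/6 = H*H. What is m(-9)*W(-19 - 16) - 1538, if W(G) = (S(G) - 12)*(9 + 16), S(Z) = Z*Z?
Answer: 14372512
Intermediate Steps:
m(H) = -12 + 6*H² (m(H) = -12 + 6*(H*H) = -12 + 6*H²)
S(Z) = Z²
W(G) = -300 + 25*G² (W(G) = (G² - 12)*(9 + 16) = (-12 + G²)*25 = -300 + 25*G²)
m(-9)*W(-19 - 16) - 1538 = (-12 + 6*(-9)²)*(-300 + 25*(-19 - 16)²) - 1538 = (-12 + 6*81)*(-300 + 25*(-35)²) - 1538 = (-12 + 486)*(-300 + 25*1225) - 1538 = 474*(-300 + 30625) - 1538 = 474*30325 - 1538 = 14374050 - 1538 = 14372512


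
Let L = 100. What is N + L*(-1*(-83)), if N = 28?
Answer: 8328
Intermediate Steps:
N + L*(-1*(-83)) = 28 + 100*(-1*(-83)) = 28 + 100*83 = 28 + 8300 = 8328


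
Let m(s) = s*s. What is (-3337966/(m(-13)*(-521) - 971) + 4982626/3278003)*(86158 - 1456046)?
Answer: -3899186163837169296/72951956765 ≈ -5.3449e+7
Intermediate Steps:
m(s) = s²
(-3337966/(m(-13)*(-521) - 971) + 4982626/3278003)*(86158 - 1456046) = (-3337966/((-13)²*(-521) - 971) + 4982626/3278003)*(86158 - 1456046) = (-3337966/(169*(-521) - 971) + 4982626*(1/3278003))*(-1369888) = (-3337966/(-88049 - 971) + 4982626/3278003)*(-1369888) = (-3337966/(-89020) + 4982626/3278003)*(-1369888) = (-3337966*(-1/89020) + 4982626/3278003)*(-1369888) = (1668983/44510 + 4982626/3278003)*(-1369888) = (5692707964209/145903913530)*(-1369888) = -3899186163837169296/72951956765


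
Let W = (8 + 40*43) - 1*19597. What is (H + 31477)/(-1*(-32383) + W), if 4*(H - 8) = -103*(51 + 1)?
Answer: 15073/7257 ≈ 2.0770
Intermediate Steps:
H = -1331 (H = 8 + (-103*(51 + 1))/4 = 8 + (-103*52)/4 = 8 + (¼)*(-5356) = 8 - 1339 = -1331)
W = -17869 (W = (8 + 1720) - 19597 = 1728 - 19597 = -17869)
(H + 31477)/(-1*(-32383) + W) = (-1331 + 31477)/(-1*(-32383) - 17869) = 30146/(32383 - 17869) = 30146/14514 = 30146*(1/14514) = 15073/7257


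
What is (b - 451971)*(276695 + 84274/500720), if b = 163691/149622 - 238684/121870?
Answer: -25950606056128241913756703/207507849133200 ≈ -1.2506e+11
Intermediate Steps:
b = -716516149/828837870 (b = 163691*(1/149622) - 238684*1/121870 = 14881/13602 - 119342/60935 = -716516149/828837870 ≈ -0.86448)
(b - 451971)*(276695 + 84274/500720) = (-716516149/828837870 - 451971)*(276695 + 84274/500720) = -374611397457919*(276695 + 84274*(1/500720))/828837870 = -374611397457919*(276695 + 42137/250360)/828837870 = -374611397457919/828837870*69273402337/250360 = -25950606056128241913756703/207507849133200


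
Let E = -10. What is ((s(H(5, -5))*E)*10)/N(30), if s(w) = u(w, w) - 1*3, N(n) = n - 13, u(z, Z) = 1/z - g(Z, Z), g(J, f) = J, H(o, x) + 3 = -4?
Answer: -2700/119 ≈ -22.689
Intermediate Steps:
H(o, x) = -7 (H(o, x) = -3 - 4 = -7)
u(z, Z) = 1/z - Z
N(n) = -13 + n
s(w) = -3 + 1/w - w (s(w) = (1/w - w) - 1*3 = (1/w - w) - 3 = -3 + 1/w - w)
((s(H(5, -5))*E)*10)/N(30) = (((-3 + 1/(-7) - 1*(-7))*(-10))*10)/(-13 + 30) = (((-3 - ⅐ + 7)*(-10))*10)/17 = (((27/7)*(-10))*10)*(1/17) = -270/7*10*(1/17) = -2700/7*1/17 = -2700/119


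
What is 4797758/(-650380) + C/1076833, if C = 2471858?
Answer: -1779368567187/350175323270 ≈ -5.0814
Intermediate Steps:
4797758/(-650380) + C/1076833 = 4797758/(-650380) + 2471858/1076833 = 4797758*(-1/650380) + 2471858*(1/1076833) = -2398879/325190 + 2471858/1076833 = -1779368567187/350175323270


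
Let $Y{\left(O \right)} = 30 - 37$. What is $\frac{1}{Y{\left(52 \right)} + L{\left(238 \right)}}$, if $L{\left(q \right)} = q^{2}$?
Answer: $\frac{1}{56637} \approx 1.7656 \cdot 10^{-5}$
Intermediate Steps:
$Y{\left(O \right)} = -7$
$\frac{1}{Y{\left(52 \right)} + L{\left(238 \right)}} = \frac{1}{-7 + 238^{2}} = \frac{1}{-7 + 56644} = \frac{1}{56637}$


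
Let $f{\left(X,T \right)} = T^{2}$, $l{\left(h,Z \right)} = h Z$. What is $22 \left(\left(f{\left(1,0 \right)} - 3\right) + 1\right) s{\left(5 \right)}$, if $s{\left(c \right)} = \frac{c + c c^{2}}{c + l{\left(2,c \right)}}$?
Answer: $- \frac{1144}{3} \approx -381.33$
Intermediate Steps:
$l{\left(h,Z \right)} = Z h$
$s{\left(c \right)} = \frac{c + c^{3}}{3 c}$ ($s{\left(c \right)} = \frac{c + c c^{2}}{c + c 2} = \frac{c + c^{3}}{c + 2 c} = \frac{c + c^{3}}{3 c}$)
$22 \left(\left(f{\left(1,0 \right)} - 3\right) + 1\right) s{\left(5 \right)} = 22 \left(\left(0^{2} - 3\right) + 1\right) \left(\frac{1}{3} + \frac{5^{2}}{3}\right) = 22 \left(\left(0 - 3\right) + 1\right) \left(\frac{1}{3} + \frac{1}{3} \cdot 25\right) = 22 \left(-3 + 1\right) \left(\frac{1}{3} + \frac{25}{3}\right) = 22 \left(-2\right) \frac{26}{3} = \left(-44\right) \frac{26}{3} = - \frac{1144}{3}$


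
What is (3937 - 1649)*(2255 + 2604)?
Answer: 11117392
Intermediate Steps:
(3937 - 1649)*(2255 + 2604) = 2288*4859 = 11117392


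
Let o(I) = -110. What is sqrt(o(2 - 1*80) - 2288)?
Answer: I*sqrt(2398) ≈ 48.969*I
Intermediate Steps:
sqrt(o(2 - 1*80) - 2288) = sqrt(-110 - 2288) = sqrt(-2398) = I*sqrt(2398)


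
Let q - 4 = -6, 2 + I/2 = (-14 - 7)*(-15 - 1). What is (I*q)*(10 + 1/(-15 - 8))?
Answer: -305944/23 ≈ -13302.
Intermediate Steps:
I = 668 (I = -4 + 2*((-14 - 7)*(-15 - 1)) = -4 + 2*(-21*(-16)) = -4 + 2*336 = -4 + 672 = 668)
q = -2 (q = 4 - 6 = -2)
(I*q)*(10 + 1/(-15 - 8)) = (668*(-2))*(10 + 1/(-15 - 8)) = -1336*(10 + 1/(-23)) = -1336*(10 - 1/23) = -1336*229/23 = -305944/23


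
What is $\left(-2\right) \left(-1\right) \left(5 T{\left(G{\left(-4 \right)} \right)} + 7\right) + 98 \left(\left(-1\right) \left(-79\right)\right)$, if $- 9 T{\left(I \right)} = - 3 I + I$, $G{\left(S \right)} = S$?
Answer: $\frac{69724}{9} \approx 7747.1$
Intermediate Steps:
$T{\left(I \right)} = \frac{2 I}{9}$ ($T{\left(I \right)} = - \frac{- 3 I + I}{9} = - \frac{\left(-2\right) I}{9} = \frac{2 I}{9}$)
$\left(-2\right) \left(-1\right) \left(5 T{\left(G{\left(-4 \right)} \right)} + 7\right) + 98 \left(\left(-1\right) \left(-79\right)\right) = \left(-2\right) \left(-1\right) \left(5 \cdot \frac{2}{9} \left(-4\right) + 7\right) + 98 \left(\left(-1\right) \left(-79\right)\right) = 2 \left(5 \left(- \frac{8}{9}\right) + 7\right) + 98 \cdot 79 = 2 \left(- \frac{40}{9} + 7\right) + 7742 = 2 \cdot \frac{23}{9} + 7742 = \frac{46}{9} + 7742 = \frac{69724}{9}$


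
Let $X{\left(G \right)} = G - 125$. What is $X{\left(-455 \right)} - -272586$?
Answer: $272006$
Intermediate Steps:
$X{\left(G \right)} = -125 + G$
$X{\left(-455 \right)} - -272586 = \left(-125 - 455\right) - -272586 = -580 + 272586 = 272006$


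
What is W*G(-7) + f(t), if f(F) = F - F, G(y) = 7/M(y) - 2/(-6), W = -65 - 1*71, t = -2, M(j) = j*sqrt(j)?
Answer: -136/3 - 136*I*sqrt(7)/7 ≈ -45.333 - 51.403*I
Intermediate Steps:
M(j) = j**(3/2)
W = -136 (W = -65 - 71 = -136)
G(y) = 1/3 + 7/y**(3/2) (G(y) = 7/(y**(3/2)) - 2/(-6) = 7/y**(3/2) - 2*(-1/6) = 7/y**(3/2) + 1/3 = 1/3 + 7/y**(3/2))
f(F) = 0
W*G(-7) + f(t) = -136*(1/3 + 7/(-7)**(3/2)) + 0 = -136*(1/3 + 7*(I*sqrt(7)/49)) + 0 = -136*(1/3 + I*sqrt(7)/7) + 0 = (-136/3 - 136*I*sqrt(7)/7) + 0 = -136/3 - 136*I*sqrt(7)/7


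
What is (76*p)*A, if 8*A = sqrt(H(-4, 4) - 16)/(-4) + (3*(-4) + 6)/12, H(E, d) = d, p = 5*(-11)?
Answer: 1045/4 + 1045*I*sqrt(3)/4 ≈ 261.25 + 452.5*I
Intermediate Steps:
p = -55
A = -1/16 - I*sqrt(3)/16 (A = (sqrt(4 - 16)/(-4) + (3*(-4) + 6)/12)/8 = (sqrt(-12)*(-1/4) + (-12 + 6)*(1/12))/8 = ((2*I*sqrt(3))*(-1/4) - 6*1/12)/8 = (-I*sqrt(3)/2 - 1/2)/8 = (-1/2 - I*sqrt(3)/2)/8 = -1/16 - I*sqrt(3)/16 ≈ -0.0625 - 0.10825*I)
(76*p)*A = (76*(-55))*(-1/16 - I*sqrt(3)/16) = -4180*(-1/16 - I*sqrt(3)/16) = 1045/4 + 1045*I*sqrt(3)/4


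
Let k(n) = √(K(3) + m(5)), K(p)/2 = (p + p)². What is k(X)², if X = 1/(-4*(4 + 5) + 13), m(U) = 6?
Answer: 78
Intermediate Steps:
K(p) = 8*p² (K(p) = 2*(p + p)² = 2*(2*p)² = 2*(4*p²) = 8*p²)
X = -1/23 (X = 1/(-4*9 + 13) = 1/(-36 + 13) = 1/(-23) = -1/23 ≈ -0.043478)
k(n) = √78 (k(n) = √(8*3² + 6) = √(8*9 + 6) = √(72 + 6) = √78)
k(X)² = (√78)² = 78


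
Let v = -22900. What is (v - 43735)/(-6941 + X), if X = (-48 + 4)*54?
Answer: 66635/9317 ≈ 7.1520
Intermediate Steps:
X = -2376 (X = -44*54 = -2376)
(v - 43735)/(-6941 + X) = (-22900 - 43735)/(-6941 - 2376) = -66635/(-9317) = -66635*(-1/9317) = 66635/9317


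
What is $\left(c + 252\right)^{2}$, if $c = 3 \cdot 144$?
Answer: $467856$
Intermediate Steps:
$c = 432$
$\left(c + 252\right)^{2} = \left(432 + 252\right)^{2} = 684^{2} = 467856$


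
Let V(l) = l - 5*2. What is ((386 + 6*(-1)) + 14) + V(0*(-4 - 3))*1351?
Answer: -13116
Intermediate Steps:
V(l) = -10 + l (V(l) = l - 10 = -10 + l)
((386 + 6*(-1)) + 14) + V(0*(-4 - 3))*1351 = ((386 + 6*(-1)) + 14) + (-10 + 0*(-4 - 3))*1351 = ((386 - 6) + 14) + (-10 + 0*(-7))*1351 = (380 + 14) + (-10 + 0)*1351 = 394 - 10*1351 = 394 - 13510 = -13116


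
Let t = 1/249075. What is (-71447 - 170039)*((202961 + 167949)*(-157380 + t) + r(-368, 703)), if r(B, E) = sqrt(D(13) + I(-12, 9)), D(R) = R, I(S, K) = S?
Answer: 702215119116774882458/49815 ≈ 1.4096e+16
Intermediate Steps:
t = 1/249075 ≈ 4.0149e-6
r(B, E) = 1 (r(B, E) = sqrt(13 - 12) = sqrt(1) = 1)
(-71447 - 170039)*((202961 + 167949)*(-157380 + t) + r(-368, 703)) = (-71447 - 170039)*((202961 + 167949)*(-157380 + 1/249075) + 1) = -241486*(370910*(-39199423499/249075) + 1) = -241486*(-2907891634002818/49815 + 1) = -241486*(-2907891633953003/49815) = 702215119116774882458/49815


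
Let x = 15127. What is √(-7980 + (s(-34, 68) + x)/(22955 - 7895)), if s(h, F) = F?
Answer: I*√2010737657/502 ≈ 89.325*I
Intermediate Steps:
√(-7980 + (s(-34, 68) + x)/(22955 - 7895)) = √(-7980 + (68 + 15127)/(22955 - 7895)) = √(-7980 + 15195/15060) = √(-7980 + 15195*(1/15060)) = √(-7980 + 1013/1004) = √(-8010907/1004) = I*√2010737657/502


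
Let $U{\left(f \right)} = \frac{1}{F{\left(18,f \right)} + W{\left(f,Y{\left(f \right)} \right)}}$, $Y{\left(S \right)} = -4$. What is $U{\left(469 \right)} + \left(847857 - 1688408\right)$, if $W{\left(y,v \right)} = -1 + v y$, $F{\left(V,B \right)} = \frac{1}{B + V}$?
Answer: $- \frac{768345988485}{914098} \approx -8.4055 \cdot 10^{5}$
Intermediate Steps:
$U{\left(f \right)} = \frac{1}{-1 + \frac{1}{18 + f} - 4 f}$ ($U{\left(f \right)} = \frac{1}{\frac{1}{f + 18} - \left(1 + 4 f\right)} = \frac{1}{\frac{1}{18 + f} - \left(1 + 4 f\right)} = \frac{1}{-1 + \frac{1}{18 + f} - 4 f}$)
$U{\left(469 \right)} + \left(847857 - 1688408\right) = \frac{-18 - 469}{-1 + \left(1 + 4 \cdot 469\right) \left(18 + 469\right)} + \left(847857 - 1688408\right) = \frac{-18 - 469}{-1 + \left(1 + 1876\right) 487} - 840551 = \frac{1}{-1 + 1877 \cdot 487} \left(-487\right) - 840551 = \frac{1}{-1 + 914099} \left(-487\right) - 840551 = \frac{1}{914098} \left(-487\right) - 840551 = - \frac{487}{914098} - 840551 = - \frac{768345988485}{914098}$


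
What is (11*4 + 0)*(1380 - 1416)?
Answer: -1584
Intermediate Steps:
(11*4 + 0)*(1380 - 1416) = (44 + 0)*(-36) = 44*(-36) = -1584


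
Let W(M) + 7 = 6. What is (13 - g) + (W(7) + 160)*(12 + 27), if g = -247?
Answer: 6461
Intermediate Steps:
W(M) = -1 (W(M) = -7 + 6 = -1)
(13 - g) + (W(7) + 160)*(12 + 27) = (13 - 1*(-247)) + (-1 + 160)*(12 + 27) = (13 + 247) + 159*39 = 260 + 6201 = 6461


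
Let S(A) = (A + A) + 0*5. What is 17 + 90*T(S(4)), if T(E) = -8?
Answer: -703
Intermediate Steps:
S(A) = 2*A (S(A) = 2*A + 0 = 2*A)
17 + 90*T(S(4)) = 17 + 90*(-8) = 17 - 720 = -703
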